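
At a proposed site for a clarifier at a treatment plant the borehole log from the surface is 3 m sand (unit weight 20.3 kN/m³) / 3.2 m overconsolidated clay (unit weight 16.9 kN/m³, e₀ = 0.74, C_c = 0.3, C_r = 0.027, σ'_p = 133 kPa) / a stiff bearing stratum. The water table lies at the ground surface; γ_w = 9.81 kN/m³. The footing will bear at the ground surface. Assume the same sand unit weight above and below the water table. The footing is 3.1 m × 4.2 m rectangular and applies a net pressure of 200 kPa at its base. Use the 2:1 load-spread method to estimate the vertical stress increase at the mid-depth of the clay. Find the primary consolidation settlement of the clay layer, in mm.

S_c ≈ 13.8 mm

Mid-depth of clay below the ground surface: z = 3 + 3.2/2 = 4.6 m.
Total vertical stress at mid-clay: σ_v = 20.3×3 + 16.9×1.6 = 87.94 kPa.
Pore pressure: u = 9.81×(4.6 − 0) = 45.126 kPa.
Initial effective stress: σ'_0 = σ_v − u = 87.94 − 45.126 = 42.814 kPa.
Stress increase at mid-clay by the 2:1 spreading method:
Δσ = qBL/((B+z)(L+z)) = 200×3.1×4.2/((3.1+4.6)(4.2+4.6)) = 38.43 kPa
Final effective stress: σ'_f = 42.814 + 38.43 = 81.244 kPa.
σ'_f = 81.244 ≤ σ'_p = 133 kPa, so the clay remains overconsolidated and only the recompression index applies:
S_c = C_r·H/(1+e₀)·log₁₀(σ'_f/σ'_0) = 0.027×3.2/1.74×log₁₀(81.244/42.814)
    = 0.049656 × 0.27821 = 0.01381 m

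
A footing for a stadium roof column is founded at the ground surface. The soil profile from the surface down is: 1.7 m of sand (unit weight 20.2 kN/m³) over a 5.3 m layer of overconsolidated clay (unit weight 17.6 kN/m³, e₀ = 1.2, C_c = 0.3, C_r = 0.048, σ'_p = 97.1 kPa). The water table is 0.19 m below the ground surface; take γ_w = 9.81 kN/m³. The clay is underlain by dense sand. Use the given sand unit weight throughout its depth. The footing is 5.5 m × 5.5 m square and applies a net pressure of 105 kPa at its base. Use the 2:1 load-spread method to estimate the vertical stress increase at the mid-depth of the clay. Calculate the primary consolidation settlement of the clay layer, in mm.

S_c ≈ 29.9 mm

Mid-depth of clay below the ground surface: z = 1.7 + 5.3/2 = 4.35 m.
Total vertical stress at mid-clay: σ_v = 20.2×1.7 + 17.6×2.65 = 80.98 kPa.
Pore pressure: u = 9.81×(4.35 − 0.19) = 40.81 kPa.
Initial effective stress: σ'_0 = σ_v − u = 80.98 − 40.81 = 40.17 kPa.
Stress increase at mid-clay by the 2:1 spreading method:
Δσ = qBL/((B+z)(L+z)) = 105×5.5×5.5/((5.5+4.35)(5.5+4.35)) = 32.737 kPa
Final effective stress: σ'_f = 40.17 + 32.737 = 72.907 kPa.
σ'_f = 72.907 ≤ σ'_p = 97.1 kPa, so the clay remains overconsolidated and only the recompression index applies:
S_c = C_r·H/(1+e₀)·log₁₀(σ'_f/σ'_0) = 0.048×5.3/2.2×log₁₀(72.907/40.17)
    = 0.11564 × 0.25887 = 0.02993 m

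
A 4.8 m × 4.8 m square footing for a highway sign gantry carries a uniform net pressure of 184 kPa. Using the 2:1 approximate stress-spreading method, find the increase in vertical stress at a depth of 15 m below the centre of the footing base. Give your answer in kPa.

Δσ_z ≈ 10.8 kPa

By the 2:1 method the load spreads at 1 horizontal : 2 vertical, so at depth z the loaded area has grown by z in each plan dimension:
Δσ = qBL/((B+z)(L+z)) = 184×4.8×4.8/((4.8+15)(4.8+15)) = 10.814 kPa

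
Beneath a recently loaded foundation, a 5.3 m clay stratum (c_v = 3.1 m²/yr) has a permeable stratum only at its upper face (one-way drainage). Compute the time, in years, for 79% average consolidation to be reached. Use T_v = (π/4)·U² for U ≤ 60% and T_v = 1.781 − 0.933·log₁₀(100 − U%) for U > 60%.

t ≈ 4.96 years

Drainage path length: H_d = H = 5.3 m (single drainage).
U > 60%: T_v = 1.781 − 0.933·log₁₀(100 − 79) = 0.54737.
t = T_v·H_d²/c_v = 0.54737×5.3²/3.1 = 4.96 years.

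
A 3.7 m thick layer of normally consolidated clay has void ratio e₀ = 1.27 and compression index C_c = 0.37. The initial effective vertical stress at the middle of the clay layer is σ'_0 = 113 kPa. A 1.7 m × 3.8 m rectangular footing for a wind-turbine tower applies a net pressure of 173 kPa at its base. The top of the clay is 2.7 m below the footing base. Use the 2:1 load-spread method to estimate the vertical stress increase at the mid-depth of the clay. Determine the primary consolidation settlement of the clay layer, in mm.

Mid-depth of clay below the footing base: z = 2.7 + 3.7/2 = 4.55 m.
Stress increase at mid-clay by the 2:1 spreading method:
Δσ = qBL/((B+z)(L+z)) = 173×1.7×3.8/((1.7+4.55)(3.8+4.55)) = 21.415 kPa
Final effective stress: σ'_f = σ'_0 + Δσ = 113 + 21.415 = 134.41 kPa.
Normally consolidated clay, so the full stress increment lies on the virgin compression line:
S_c = C_c·H/(1+e₀)·log₁₀(σ'_f/σ'_0) = 0.37×3.7/(1+1.27)×log₁₀(134.41/113)
    = 0.60308 × 0.075353 = 0.04544 m

S_c ≈ 45.4 mm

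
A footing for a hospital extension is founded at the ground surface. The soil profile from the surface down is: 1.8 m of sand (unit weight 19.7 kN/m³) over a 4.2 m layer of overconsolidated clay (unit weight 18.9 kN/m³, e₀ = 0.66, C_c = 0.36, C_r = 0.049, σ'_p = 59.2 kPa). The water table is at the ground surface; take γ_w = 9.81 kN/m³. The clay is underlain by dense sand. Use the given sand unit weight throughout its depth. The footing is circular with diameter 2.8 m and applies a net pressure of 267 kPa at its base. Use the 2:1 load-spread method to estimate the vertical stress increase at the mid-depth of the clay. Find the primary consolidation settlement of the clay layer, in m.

Mid-depth of clay below the ground surface: z = 1.8 + 4.2/2 = 3.9 m.
Total vertical stress at mid-clay: σ_v = 19.7×1.8 + 18.9×2.1 = 75.15 kPa.
Pore pressure: u = 9.81×(3.9 − 0) = 38.259 kPa.
Initial effective stress: σ'_0 = σ_v − u = 75.15 − 38.259 = 36.891 kPa.
Stress increase at mid-clay by the 2:1 spreading method:
Δσ ≈ qD²/(D+z)² = 267×2.8²/(2.8+3.9)² = 46.631 kPa
Final effective stress: σ'_f = 36.891 + 46.631 = 83.522 kPa.
σ'_f = 83.522 > σ'_p = 59.2 kPa, so the stress path crosses the preconsolidation pressure — recompression up to σ'_p, then virgin compression beyond:
S_c = H/(1+e₀)·[C_r·log₁₀(σ'_p/σ'_0) + C_c·log₁₀(σ'_f/σ'_p)]
    = 4.2/1.66 × [0.049×log₁₀(59.2/36.891) + 0.36×log₁₀(83.522/59.2)]
    = 2.5301 × [0.010065 + 0.053813] = 0.1616 m

S_c ≈ 0.162 m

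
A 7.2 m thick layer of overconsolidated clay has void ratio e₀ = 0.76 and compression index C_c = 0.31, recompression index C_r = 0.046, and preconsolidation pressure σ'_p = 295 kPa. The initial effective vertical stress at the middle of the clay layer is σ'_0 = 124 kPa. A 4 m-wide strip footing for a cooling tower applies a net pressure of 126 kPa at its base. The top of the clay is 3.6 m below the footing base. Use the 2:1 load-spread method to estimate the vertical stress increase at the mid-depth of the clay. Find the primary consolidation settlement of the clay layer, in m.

S_c ≈ 0.0253 m

Mid-depth of clay below the footing base: z = 3.6 + 7.2/2 = 7.2 m.
Stress increase at mid-clay by the 2:1 spreading method:
Δσ = qB/(B+z) = 126×4/(4+7.2) = 45 kPa
Final effective stress: σ'_f = 124 + 45 = 169 kPa.
σ'_f = 169 ≤ σ'_p = 295 kPa, so the clay remains overconsolidated and only the recompression index applies:
S_c = C_r·H/(1+e₀)·log₁₀(σ'_f/σ'_0) = 0.046×7.2/1.76×log₁₀(169/124)
    = 0.18818 × 0.13447 = 0.0253 m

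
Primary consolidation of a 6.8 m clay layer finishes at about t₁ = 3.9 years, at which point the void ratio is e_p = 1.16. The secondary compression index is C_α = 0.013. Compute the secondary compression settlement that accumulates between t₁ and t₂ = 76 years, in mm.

S_s ≈ 52.8 mm

Secondary compression: S_s = C_α·H/(1+e_p)·log₁₀(t₂/t₁)
S_s = 0.013×6.8/(1+1.16)×log₁₀(76/3.9)
    = 0.04093 × 1.29 = 0.05278 m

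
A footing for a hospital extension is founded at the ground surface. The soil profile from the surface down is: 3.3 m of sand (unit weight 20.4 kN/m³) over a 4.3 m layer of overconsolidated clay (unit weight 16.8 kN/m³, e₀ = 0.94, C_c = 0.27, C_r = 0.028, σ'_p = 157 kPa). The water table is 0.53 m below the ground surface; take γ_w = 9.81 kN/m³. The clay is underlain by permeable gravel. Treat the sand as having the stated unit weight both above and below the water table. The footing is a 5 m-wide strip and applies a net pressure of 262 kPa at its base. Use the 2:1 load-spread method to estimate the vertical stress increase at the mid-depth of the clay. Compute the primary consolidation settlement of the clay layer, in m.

S_c ≈ 0.0645 m

Mid-depth of clay below the ground surface: z = 3.3 + 4.3/2 = 5.45 m.
Total vertical stress at mid-clay: σ_v = 20.4×3.3 + 16.8×2.15 = 103.44 kPa.
Pore pressure: u = 9.81×(5.45 − 0.53) = 48.265 kPa.
Initial effective stress: σ'_0 = σ_v − u = 103.44 − 48.265 = 55.175 kPa.
Stress increase at mid-clay by the 2:1 spreading method:
Δσ = qB/(B+z) = 262×5/(5+5.45) = 125.36 kPa
Final effective stress: σ'_f = 55.175 + 125.36 = 180.53 kPa.
σ'_f = 180.53 > σ'_p = 157 kPa, so the stress path crosses the preconsolidation pressure — recompression up to σ'_p, then virgin compression beyond:
S_c = H/(1+e₀)·[C_r·log₁₀(σ'_p/σ'_0) + C_c·log₁₀(σ'_f/σ'_p)]
    = 4.3/1.94 × [0.028×log₁₀(157/55.175) + 0.27×log₁₀(180.53/157)]
    = 2.2165 × [0.012716 + 0.016375] = 0.06448 m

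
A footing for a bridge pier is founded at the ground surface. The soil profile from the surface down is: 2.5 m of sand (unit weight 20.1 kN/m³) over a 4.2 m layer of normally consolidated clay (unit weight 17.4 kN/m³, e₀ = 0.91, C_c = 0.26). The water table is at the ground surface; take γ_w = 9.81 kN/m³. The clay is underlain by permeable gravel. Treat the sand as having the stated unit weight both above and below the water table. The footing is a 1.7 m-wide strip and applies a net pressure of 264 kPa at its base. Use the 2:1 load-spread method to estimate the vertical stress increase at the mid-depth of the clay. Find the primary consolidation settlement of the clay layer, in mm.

Mid-depth of clay below the ground surface: z = 2.5 + 4.2/2 = 4.6 m.
Total vertical stress at mid-clay: σ_v = 20.1×2.5 + 17.4×2.1 = 86.79 kPa.
Pore pressure: u = 9.81×(4.6 − 0) = 45.126 kPa.
Initial effective stress: σ'_0 = σ_v − u = 86.79 − 45.126 = 41.664 kPa.
Stress increase at mid-clay by the 2:1 spreading method:
Δσ = qB/(B+z) = 264×1.7/(1.7+4.6) = 71.238 kPa
Final effective stress: σ'_f = σ'_0 + Δσ = 41.664 + 71.238 = 112.9 kPa.
Normally consolidated clay, so the full stress increment lies on the virgin compression line:
S_c = C_c·H/(1+e₀)·log₁₀(σ'_f/σ'_0) = 0.26×4.2/(1+0.91)×log₁₀(112.9/41.664)
    = 0.57173 × 0.43293 = 0.2475 m

S_c ≈ 248 mm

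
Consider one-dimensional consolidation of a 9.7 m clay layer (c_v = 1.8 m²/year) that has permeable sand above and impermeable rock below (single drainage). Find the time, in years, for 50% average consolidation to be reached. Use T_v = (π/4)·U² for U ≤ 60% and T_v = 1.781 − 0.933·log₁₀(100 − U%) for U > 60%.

t ≈ 10.3 years

Drainage path length: H_d = H = 9.7 m (single drainage).
U ≤ 60%: T_v = (π/4)·U² = (π/4)×0.5² = 0.19635.
t = T_v·H_d²/c_v = 0.19635×9.7²/1.8 = 10.26 years.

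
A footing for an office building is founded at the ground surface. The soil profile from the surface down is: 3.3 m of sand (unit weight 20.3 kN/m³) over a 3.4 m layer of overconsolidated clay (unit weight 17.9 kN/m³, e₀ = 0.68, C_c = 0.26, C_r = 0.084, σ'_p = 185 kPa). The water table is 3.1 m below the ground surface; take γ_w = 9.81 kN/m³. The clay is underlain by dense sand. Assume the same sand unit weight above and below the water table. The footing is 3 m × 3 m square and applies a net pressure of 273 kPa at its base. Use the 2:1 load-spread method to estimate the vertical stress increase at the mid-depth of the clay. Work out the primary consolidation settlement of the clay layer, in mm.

S_c ≈ 29.3 mm

Mid-depth of clay below the ground surface: z = 3.3 + 3.4/2 = 5 m.
Total vertical stress at mid-clay: σ_v = 20.3×3.3 + 17.9×1.7 = 97.42 kPa.
Pore pressure: u = 9.81×(5 − 3.1) = 18.639 kPa.
Initial effective stress: σ'_0 = σ_v − u = 97.42 − 18.639 = 78.781 kPa.
Stress increase at mid-clay by the 2:1 spreading method:
Δσ = qBL/((B+z)(L+z)) = 273×3×3/((3+5)(3+5)) = 38.391 kPa
Final effective stress: σ'_f = 78.781 + 38.391 = 117.17 kPa.
σ'_f = 117.17 ≤ σ'_p = 185 kPa, so the clay remains overconsolidated and only the recompression index applies:
S_c = C_r·H/(1+e₀)·log₁₀(σ'_f/σ'_0) = 0.084×3.4/1.68×log₁₀(117.17/78.781)
    = 0.17 × 0.17239 = 0.02931 m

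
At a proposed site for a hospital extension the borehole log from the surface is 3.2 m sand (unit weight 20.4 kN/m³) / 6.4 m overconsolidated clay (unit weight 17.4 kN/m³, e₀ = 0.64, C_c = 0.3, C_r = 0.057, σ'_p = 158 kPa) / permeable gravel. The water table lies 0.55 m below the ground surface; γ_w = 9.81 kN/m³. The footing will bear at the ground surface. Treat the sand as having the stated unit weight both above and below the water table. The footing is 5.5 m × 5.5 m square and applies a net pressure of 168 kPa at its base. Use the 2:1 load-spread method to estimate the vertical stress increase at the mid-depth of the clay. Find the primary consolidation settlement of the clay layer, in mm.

Mid-depth of clay below the ground surface: z = 3.2 + 6.4/2 = 6.4 m.
Total vertical stress at mid-clay: σ_v = 20.4×3.2 + 17.4×3.2 = 120.96 kPa.
Pore pressure: u = 9.81×(6.4 − 0.55) = 57.389 kPa.
Initial effective stress: σ'_0 = σ_v − u = 120.96 − 57.389 = 63.571 kPa.
Stress increase at mid-clay by the 2:1 spreading method:
Δσ = qBL/((B+z)(L+z)) = 168×5.5×5.5/((5.5+6.4)(5.5+6.4)) = 35.887 kPa
Final effective stress: σ'_f = 63.571 + 35.887 = 99.458 kPa.
σ'_f = 99.458 ≤ σ'_p = 158 kPa, so the clay remains overconsolidated and only the recompression index applies:
S_c = C_r·H/(1+e₀)·log₁₀(σ'_f/σ'_0) = 0.057×6.4/1.64×log₁₀(99.458/63.571)
    = 0.22244 × 0.19438 = 0.04324 m

S_c ≈ 43.2 mm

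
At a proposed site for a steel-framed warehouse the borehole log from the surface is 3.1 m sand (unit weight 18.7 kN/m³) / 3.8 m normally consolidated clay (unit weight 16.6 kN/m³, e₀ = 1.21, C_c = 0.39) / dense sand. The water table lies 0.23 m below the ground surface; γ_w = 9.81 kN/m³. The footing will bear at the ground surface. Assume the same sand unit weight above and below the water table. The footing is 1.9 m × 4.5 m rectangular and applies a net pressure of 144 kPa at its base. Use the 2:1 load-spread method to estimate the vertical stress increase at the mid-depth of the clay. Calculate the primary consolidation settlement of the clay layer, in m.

Mid-depth of clay below the ground surface: z = 3.1 + 3.8/2 = 5 m.
Total vertical stress at mid-clay: σ_v = 18.7×3.1 + 16.6×1.9 = 89.51 kPa.
Pore pressure: u = 9.81×(5 − 0.23) = 46.794 kPa.
Initial effective stress: σ'_0 = σ_v − u = 89.51 − 46.794 = 42.716 kPa.
Stress increase at mid-clay by the 2:1 spreading method:
Δσ = qBL/((B+z)(L+z)) = 144×1.9×4.5/((1.9+5)(4.5+5)) = 18.783 kPa
Final effective stress: σ'_f = σ'_0 + Δσ = 42.716 + 18.783 = 61.499 kPa.
Normally consolidated clay, so the full stress increment lies on the virgin compression line:
S_c = C_c·H/(1+e₀)·log₁₀(σ'_f/σ'_0) = 0.39×3.8/(1+1.21)×log₁₀(61.499/42.716)
    = 0.67059 × 0.15828 = 0.1061 m

S_c ≈ 0.106 m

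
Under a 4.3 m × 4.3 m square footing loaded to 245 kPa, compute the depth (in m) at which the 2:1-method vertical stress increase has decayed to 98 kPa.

2:1 spreading — at depth z the loaded area has grown by z in each plan dimension:
qB²/(B+z)² = Δσ_z ⇒ z = B(√(q/Δσ_z) − 1) = 4.3×(√(245/98) − 1) = 2.499 m

z ≈ 2.5 m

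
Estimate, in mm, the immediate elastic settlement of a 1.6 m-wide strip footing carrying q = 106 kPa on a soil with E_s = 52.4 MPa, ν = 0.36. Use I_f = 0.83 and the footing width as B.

Immediate (elastic) settlement: S_e = q·B·(1−ν²)/E_s · I_f.
E_s = 52.4 MPa = 52400 kPa.
S_e = 106 × 1.6 × (1 − 0.36²) / 52400 × 0.83
    = 106 × 1.6 × 0.8704 / 52400 × 0.83
    = 0.002338 m = 2.338 mm

S_e ≈ 2.34 mm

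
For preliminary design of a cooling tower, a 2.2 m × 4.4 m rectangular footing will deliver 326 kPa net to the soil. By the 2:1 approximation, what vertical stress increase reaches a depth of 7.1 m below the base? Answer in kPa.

By the 2:1 method the load spreads at 1 horizontal : 2 vertical, so at depth z the loaded area has grown by z in each plan dimension:
Δσ = qBL/((B+z)(L+z)) = 326×2.2×4.4/((2.2+7.1)(4.4+7.1)) = 29.506 kPa

Δσ_z ≈ 29.5 kPa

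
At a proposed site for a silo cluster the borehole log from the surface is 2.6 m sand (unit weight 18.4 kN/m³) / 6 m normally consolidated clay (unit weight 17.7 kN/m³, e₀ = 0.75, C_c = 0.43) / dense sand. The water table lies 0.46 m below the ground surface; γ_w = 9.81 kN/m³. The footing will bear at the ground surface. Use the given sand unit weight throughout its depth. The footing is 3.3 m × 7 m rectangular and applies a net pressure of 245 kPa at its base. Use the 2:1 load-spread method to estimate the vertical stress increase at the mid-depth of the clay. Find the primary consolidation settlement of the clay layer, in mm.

S_c ≈ 444 mm

Mid-depth of clay below the ground surface: z = 2.6 + 6/2 = 5.6 m.
Total vertical stress at mid-clay: σ_v = 18.4×2.6 + 17.7×3 = 100.94 kPa.
Pore pressure: u = 9.81×(5.6 − 0.46) = 50.423 kPa.
Initial effective stress: σ'_0 = σ_v − u = 100.94 − 50.423 = 50.517 kPa.
Stress increase at mid-clay by the 2:1 spreading method:
Δσ = qBL/((B+z)(L+z)) = 245×3.3×7/((3.3+5.6)(7+5.6)) = 50.468 kPa
Final effective stress: σ'_f = σ'_0 + Δσ = 50.517 + 50.468 = 100.99 kPa.
Normally consolidated clay, so the full stress increment lies on the virgin compression line:
S_c = C_c·H/(1+e₀)·log₁₀(σ'_f/σ'_0) = 0.43×6/(1+0.75)×log₁₀(100.99/50.517)
    = 1.4743 × 0.30084 = 0.4435 m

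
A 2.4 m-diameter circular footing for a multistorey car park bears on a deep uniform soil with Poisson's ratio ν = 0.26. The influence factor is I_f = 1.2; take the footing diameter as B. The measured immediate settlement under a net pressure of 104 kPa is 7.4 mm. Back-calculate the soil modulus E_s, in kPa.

S_e = q·B·(1−ν²)/E_s · I_f  ⇒  E_s = q·B·(1−ν²)·I_f / S_e.
E_s = 104 × 2.4 × 0.9324 × 1.2 / 0.0074 = 37740 kPa

E_s ≈ 37700 kPa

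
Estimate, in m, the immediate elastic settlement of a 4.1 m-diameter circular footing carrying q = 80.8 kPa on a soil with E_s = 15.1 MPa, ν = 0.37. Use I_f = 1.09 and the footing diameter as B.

Immediate (elastic) settlement: S_e = q·B·(1−ν²)/E_s · I_f.
E_s = 15.1 MPa = 15100 kPa.
S_e = 80.8 × 4.1 × (1 − 0.37²) / 15100 × 1.09
    = 80.8 × 4.1 × 0.8631 / 15100 × 1.09
    = 0.02064 m

S_e ≈ 0.0206 m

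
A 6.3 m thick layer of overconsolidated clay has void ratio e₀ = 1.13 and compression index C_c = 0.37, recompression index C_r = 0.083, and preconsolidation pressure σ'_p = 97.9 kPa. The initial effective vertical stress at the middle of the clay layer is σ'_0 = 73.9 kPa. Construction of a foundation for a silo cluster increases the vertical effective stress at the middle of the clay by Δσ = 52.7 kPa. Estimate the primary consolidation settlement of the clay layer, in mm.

S_c ≈ 152 mm

Final effective stress: σ'_f = 73.9 + 52.7 = 126.6 kPa.
σ'_f = 126.6 > σ'_p = 97.9 kPa, so the stress path crosses the preconsolidation pressure — recompression up to σ'_p, then virgin compression beyond:
S_c = H/(1+e₀)·[C_r·log₁₀(σ'_p/σ'_0) + C_c·log₁₀(σ'_f/σ'_p)]
    = 6.3/2.13 × [0.083×log₁₀(97.9/73.9) + 0.37×log₁₀(126.6/97.9)]
    = 2.9577 × [0.010137 + 0.041311] = 0.1522 m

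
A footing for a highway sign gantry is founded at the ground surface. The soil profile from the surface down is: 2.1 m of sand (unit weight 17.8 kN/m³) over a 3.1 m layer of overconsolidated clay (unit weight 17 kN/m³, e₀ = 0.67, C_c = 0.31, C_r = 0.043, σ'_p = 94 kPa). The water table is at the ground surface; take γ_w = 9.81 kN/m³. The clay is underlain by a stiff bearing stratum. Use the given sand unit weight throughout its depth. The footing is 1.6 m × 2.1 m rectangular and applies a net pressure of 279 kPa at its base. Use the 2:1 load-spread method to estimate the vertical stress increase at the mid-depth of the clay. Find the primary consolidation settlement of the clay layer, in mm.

Mid-depth of clay below the ground surface: z = 2.1 + 3.1/2 = 3.65 m.
Total vertical stress at mid-clay: σ_v = 17.8×2.1 + 17×1.55 = 63.73 kPa.
Pore pressure: u = 9.81×(3.65 − 0) = 35.806 kPa.
Initial effective stress: σ'_0 = σ_v − u = 63.73 − 35.806 = 27.924 kPa.
Stress increase at mid-clay by the 2:1 spreading method:
Δσ = qBL/((B+z)(L+z)) = 279×1.6×2.1/((1.6+3.65)(2.1+3.65)) = 31.054 kPa
Final effective stress: σ'_f = 27.924 + 31.054 = 58.978 kPa.
σ'_f = 58.978 ≤ σ'_p = 94 kPa, so the clay remains overconsolidated and only the recompression index applies:
S_c = C_r·H/(1+e₀)·log₁₀(σ'_f/σ'_0) = 0.043×3.1/1.67×log₁₀(58.978/27.924)
    = 0.079821 × 0.32471 = 0.02592 m

S_c ≈ 25.9 mm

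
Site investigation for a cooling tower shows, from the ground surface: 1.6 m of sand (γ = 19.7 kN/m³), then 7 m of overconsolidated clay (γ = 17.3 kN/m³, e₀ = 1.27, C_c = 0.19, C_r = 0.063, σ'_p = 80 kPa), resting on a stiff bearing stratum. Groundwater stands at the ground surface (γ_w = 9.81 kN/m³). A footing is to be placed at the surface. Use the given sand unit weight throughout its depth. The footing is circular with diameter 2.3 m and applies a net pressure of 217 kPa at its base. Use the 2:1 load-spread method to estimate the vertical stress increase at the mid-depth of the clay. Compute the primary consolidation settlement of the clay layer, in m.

S_c ≈ 0.0341 m

Mid-depth of clay below the ground surface: z = 1.6 + 7/2 = 5.1 m.
Total vertical stress at mid-clay: σ_v = 19.7×1.6 + 17.3×3.5 = 92.07 kPa.
Pore pressure: u = 9.81×(5.1 − 0) = 50.031 kPa.
Initial effective stress: σ'_0 = σ_v − u = 92.07 − 50.031 = 42.039 kPa.
Stress increase at mid-clay by the 2:1 spreading method:
Δσ ≈ qD²/(D+z)² = 217×2.3²/(2.3+5.1)² = 20.963 kPa
Final effective stress: σ'_f = 42.039 + 20.963 = 63.002 kPa.
σ'_f = 63.002 ≤ σ'_p = 80 kPa, so the clay remains overconsolidated and only the recompression index applies:
S_c = C_r·H/(1+e₀)·log₁₀(σ'_f/σ'_0) = 0.063×7/2.27×log₁₀(63.002/42.039)
    = 0.19427 × 0.1757 = 0.03413 m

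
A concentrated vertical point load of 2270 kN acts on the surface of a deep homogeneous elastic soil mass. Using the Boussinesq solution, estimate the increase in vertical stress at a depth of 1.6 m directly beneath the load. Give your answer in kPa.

Δσ_z ≈ 423 kPa

Boussinesq vertical stress below a point load on an elastic half-space:
Δσ_z = 3P/(2πz²) · [1 + (r/z)²]^(−5/2)
r/z = 0/1.6 = 0; [1+(r/z)²]^(−5/2) = 1.
Δσ_z = 3×2270/(2π×1.6²) × 1 = 423.38 × 1 = 423.4 kPa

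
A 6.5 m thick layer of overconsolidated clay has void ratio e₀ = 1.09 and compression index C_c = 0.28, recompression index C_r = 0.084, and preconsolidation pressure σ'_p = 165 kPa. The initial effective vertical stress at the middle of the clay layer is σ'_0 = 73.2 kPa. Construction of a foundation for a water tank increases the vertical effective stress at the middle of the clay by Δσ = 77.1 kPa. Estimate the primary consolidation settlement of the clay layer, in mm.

Final effective stress: σ'_f = 73.2 + 77.1 = 150.3 kPa.
σ'_f = 150.3 ≤ σ'_p = 165 kPa, so the clay remains overconsolidated and only the recompression index applies:
S_c = C_r·H/(1+e₀)·log₁₀(σ'_f/σ'_0) = 0.084×6.5/2.09×log₁₀(150.3/73.2)
    = 0.26124 × 0.31245 = 0.08162 m

S_c ≈ 81.6 mm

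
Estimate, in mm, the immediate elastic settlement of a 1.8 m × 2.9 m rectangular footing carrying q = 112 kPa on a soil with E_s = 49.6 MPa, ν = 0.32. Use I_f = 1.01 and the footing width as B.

S_e ≈ 3.68 mm

Immediate (elastic) settlement: S_e = q·B·(1−ν²)/E_s · I_f.
E_s = 49.6 MPa = 49600 kPa.
S_e = 112 × 1.8 × (1 − 0.32²) / 49600 × 1.01
    = 112 × 1.8 × 0.8976 / 49600 × 1.01
    = 0.003685 m = 3.685 mm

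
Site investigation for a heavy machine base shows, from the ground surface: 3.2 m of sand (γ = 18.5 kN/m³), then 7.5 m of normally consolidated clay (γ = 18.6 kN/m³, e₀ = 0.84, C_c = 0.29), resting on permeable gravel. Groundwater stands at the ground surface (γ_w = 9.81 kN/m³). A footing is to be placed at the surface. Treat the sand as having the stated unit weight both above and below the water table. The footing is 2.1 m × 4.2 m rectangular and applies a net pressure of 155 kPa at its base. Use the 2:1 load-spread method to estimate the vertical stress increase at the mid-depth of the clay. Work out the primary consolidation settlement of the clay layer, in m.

Mid-depth of clay below the ground surface: z = 3.2 + 7.5/2 = 6.95 m.
Total vertical stress at mid-clay: σ_v = 18.5×3.2 + 18.6×3.75 = 128.95 kPa.
Pore pressure: u = 9.81×(6.95 − 0) = 68.18 kPa.
Initial effective stress: σ'_0 = σ_v − u = 128.95 − 68.18 = 60.77 kPa.
Stress increase at mid-clay by the 2:1 spreading method:
Δσ = qBL/((B+z)(L+z)) = 155×2.1×4.2/((2.1+6.95)(4.2+6.95)) = 13.548 kPa
Final effective stress: σ'_f = σ'_0 + Δσ = 60.77 + 13.548 = 74.318 kPa.
Normally consolidated clay, so the full stress increment lies on the virgin compression line:
S_c = C_c·H/(1+e₀)·log₁₀(σ'_f/σ'_0) = 0.29×7.5/(1+0.84)×log₁₀(74.318/60.77)
    = 1.1821 × 0.087405 = 0.1033 m

S_c ≈ 0.103 m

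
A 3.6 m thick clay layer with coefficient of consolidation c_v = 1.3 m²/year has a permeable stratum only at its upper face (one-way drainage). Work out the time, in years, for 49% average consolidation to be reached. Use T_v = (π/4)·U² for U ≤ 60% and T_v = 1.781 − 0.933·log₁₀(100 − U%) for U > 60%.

Drainage path length: H_d = H = 3.6 m (single drainage).
U ≤ 60%: T_v = (π/4)·U² = (π/4)×0.49² = 0.18857.
t = T_v·H_d²/c_v = 0.18857×3.6²/1.3 = 1.88 years.

t ≈ 1.88 years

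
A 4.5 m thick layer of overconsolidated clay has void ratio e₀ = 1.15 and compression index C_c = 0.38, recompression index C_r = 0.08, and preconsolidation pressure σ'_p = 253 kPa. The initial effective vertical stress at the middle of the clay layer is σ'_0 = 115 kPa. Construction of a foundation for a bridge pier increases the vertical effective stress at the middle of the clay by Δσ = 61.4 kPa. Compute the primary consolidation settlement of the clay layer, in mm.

Final effective stress: σ'_f = 115 + 61.4 = 176.4 kPa.
σ'_f = 176.4 ≤ σ'_p = 253 kPa, so the clay remains overconsolidated and only the recompression index applies:
S_c = C_r·H/(1+e₀)·log₁₀(σ'_f/σ'_0) = 0.08×4.5/2.15×log₁₀(176.4/115)
    = 0.16744 × 0.1858 = 0.03111 m

S_c ≈ 31.1 mm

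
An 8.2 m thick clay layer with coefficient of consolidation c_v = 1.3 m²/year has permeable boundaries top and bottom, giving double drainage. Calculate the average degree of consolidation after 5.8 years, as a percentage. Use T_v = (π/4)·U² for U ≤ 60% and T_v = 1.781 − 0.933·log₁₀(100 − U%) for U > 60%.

U ≈ 73.2 %

Drainage path length: H_d = H/2 = 4.1 m (double drainage).
T_v = c_v·t/H_d² = 1.3×5.8/4.1² = 0.44854.
T_v = 0.44854 corresponds to the U > 60% branch:
U = 1 − 10^((1.781 − T_v)/0.933)/100 = 0.732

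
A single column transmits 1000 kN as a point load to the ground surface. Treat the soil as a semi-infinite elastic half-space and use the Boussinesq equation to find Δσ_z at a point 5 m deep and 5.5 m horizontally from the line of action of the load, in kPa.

Δσ_z ≈ 2.63 kPa

Boussinesq vertical stress below a point load on an elastic half-space:
Δσ_z = 3P/(2πz²) · [1 + (r/z)²]^(−5/2)
r/z = 5.5/5 = 1.1; [1+(r/z)²]^(−5/2) = 0.13773.
Δσ_z = 3×1000/(2π×5²) × 0.13773 = 19.099 × 0.13773 = 2.631 kPa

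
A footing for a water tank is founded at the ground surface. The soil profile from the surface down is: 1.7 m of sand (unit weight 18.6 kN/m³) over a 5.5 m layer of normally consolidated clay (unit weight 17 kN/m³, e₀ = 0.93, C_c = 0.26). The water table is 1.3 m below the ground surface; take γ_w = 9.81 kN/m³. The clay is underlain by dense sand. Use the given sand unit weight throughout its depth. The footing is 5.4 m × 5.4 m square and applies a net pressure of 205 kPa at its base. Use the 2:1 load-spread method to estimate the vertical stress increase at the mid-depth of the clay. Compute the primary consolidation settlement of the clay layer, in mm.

S_c ≈ 268 mm

Mid-depth of clay below the ground surface: z = 1.7 + 5.5/2 = 4.45 m.
Total vertical stress at mid-clay: σ_v = 18.6×1.7 + 17×2.75 = 78.37 kPa.
Pore pressure: u = 9.81×(4.45 − 1.3) = 30.902 kPa.
Initial effective stress: σ'_0 = σ_v − u = 78.37 − 30.902 = 47.468 kPa.
Stress increase at mid-clay by the 2:1 spreading method:
Δσ = qBL/((B+z)(L+z)) = 205×5.4×5.4/((5.4+4.45)(5.4+4.45)) = 61.613 kPa
Final effective stress: σ'_f = σ'_0 + Δσ = 47.468 + 61.613 = 109.08 kPa.
Normally consolidated clay, so the full stress increment lies on the virgin compression line:
S_c = C_c·H/(1+e₀)·log₁₀(σ'_f/σ'_0) = 0.26×5.5/(1+0.93)×log₁₀(109.08/47.468)
    = 0.74093 × 0.36134 = 0.2677 m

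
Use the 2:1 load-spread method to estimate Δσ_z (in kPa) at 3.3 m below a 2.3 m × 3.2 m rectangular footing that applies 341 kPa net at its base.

By the 2:1 method the load spreads at 1 horizontal : 2 vertical, so at depth z the loaded area has grown by z in each plan dimension:
Δσ = qBL/((B+z)(L+z)) = 341×2.3×3.2/((2.3+3.3)(3.2+3.3)) = 68.949 kPa

Δσ_z ≈ 68.9 kPa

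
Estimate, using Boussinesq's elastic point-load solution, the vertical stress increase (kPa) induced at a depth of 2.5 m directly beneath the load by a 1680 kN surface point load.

Δσ_z ≈ 128 kPa

Boussinesq vertical stress below a point load on an elastic half-space:
Δσ_z = 3P/(2πz²) · [1 + (r/z)²]^(−5/2)
r/z = 0/2.5 = 0; [1+(r/z)²]^(−5/2) = 1.
Δσ_z = 3×1680/(2π×2.5²) × 1 = 128.34 × 1 = 128.3 kPa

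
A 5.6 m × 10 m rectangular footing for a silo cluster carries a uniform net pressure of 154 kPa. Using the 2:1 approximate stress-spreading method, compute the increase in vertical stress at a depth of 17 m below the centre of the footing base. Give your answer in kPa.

Δσ_z ≈ 14.1 kPa

By the 2:1 method the load spreads at 1 horizontal : 2 vertical, so at depth z the loaded area has grown by z in each plan dimension:
Δσ = qBL/((B+z)(L+z)) = 154×5.6×10/((5.6+17)(10+17)) = 14.133 kPa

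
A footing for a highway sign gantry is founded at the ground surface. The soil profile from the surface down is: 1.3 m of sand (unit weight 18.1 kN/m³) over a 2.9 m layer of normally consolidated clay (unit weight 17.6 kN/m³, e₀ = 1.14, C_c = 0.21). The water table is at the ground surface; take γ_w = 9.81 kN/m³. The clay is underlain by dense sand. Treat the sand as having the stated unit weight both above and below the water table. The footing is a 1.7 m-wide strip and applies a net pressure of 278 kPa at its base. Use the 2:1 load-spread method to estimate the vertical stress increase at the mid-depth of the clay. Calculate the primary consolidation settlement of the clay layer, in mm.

S_c ≈ 217 mm

Mid-depth of clay below the ground surface: z = 1.3 + 2.9/2 = 2.75 m.
Total vertical stress at mid-clay: σ_v = 18.1×1.3 + 17.6×1.45 = 49.05 kPa.
Pore pressure: u = 9.81×(2.75 − 0) = 26.978 kPa.
Initial effective stress: σ'_0 = σ_v − u = 49.05 − 26.978 = 22.072 kPa.
Stress increase at mid-clay by the 2:1 spreading method:
Δσ = qB/(B+z) = 278×1.7/(1.7+2.75) = 106.2 kPa
Final effective stress: σ'_f = σ'_0 + Δσ = 22.072 + 106.2 = 128.27 kPa.
Normally consolidated clay, so the full stress increment lies on the virgin compression line:
S_c = C_c·H/(1+e₀)·log₁₀(σ'_f/σ'_0) = 0.21×2.9/(1+1.14)×log₁₀(128.27/22.072)
    = 0.28458 × 0.76428 = 0.2175 m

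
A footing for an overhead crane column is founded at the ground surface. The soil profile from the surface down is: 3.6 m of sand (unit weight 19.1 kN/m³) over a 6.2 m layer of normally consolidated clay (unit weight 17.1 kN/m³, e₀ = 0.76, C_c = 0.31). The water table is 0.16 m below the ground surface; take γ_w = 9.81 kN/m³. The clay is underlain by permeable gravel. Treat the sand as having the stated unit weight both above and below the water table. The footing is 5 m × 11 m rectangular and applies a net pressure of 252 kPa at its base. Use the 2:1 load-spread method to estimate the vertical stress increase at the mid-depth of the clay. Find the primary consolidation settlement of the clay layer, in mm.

Mid-depth of clay below the ground surface: z = 3.6 + 6.2/2 = 6.7 m.
Total vertical stress at mid-clay: σ_v = 19.1×3.6 + 17.1×3.1 = 121.77 kPa.
Pore pressure: u = 9.81×(6.7 − 0.16) = 64.157 kPa.
Initial effective stress: σ'_0 = σ_v − u = 121.77 − 64.157 = 57.613 kPa.
Stress increase at mid-clay by the 2:1 spreading method:
Δσ = qBL/((B+z)(L+z)) = 252×5×11/((5+6.7)(11+6.7)) = 66.927 kPa
Final effective stress: σ'_f = σ'_0 + Δσ = 57.613 + 66.927 = 124.54 kPa.
Normally consolidated clay, so the full stress increment lies on the virgin compression line:
S_c = C_c·H/(1+e₀)·log₁₀(σ'_f/σ'_0) = 0.31×6.2/(1+0.76)×log₁₀(124.54/57.613)
    = 1.092 × 0.33479 = 0.3656 m

S_c ≈ 366 mm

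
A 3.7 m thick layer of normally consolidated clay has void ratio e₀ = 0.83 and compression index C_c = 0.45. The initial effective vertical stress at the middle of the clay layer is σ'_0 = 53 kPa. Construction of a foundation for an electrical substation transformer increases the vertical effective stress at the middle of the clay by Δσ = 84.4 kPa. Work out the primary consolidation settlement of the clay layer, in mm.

Final effective stress: σ'_f = σ'_0 + Δσ = 53 + 84.4 = 137.4 kPa.
Normally consolidated clay, so the full stress increment lies on the virgin compression line:
S_c = C_c·H/(1+e₀)·log₁₀(σ'_f/σ'_0) = 0.45×3.7/(1+0.83)×log₁₀(137.4/53)
    = 0.90984 × 0.41371 = 0.3764 m

S_c ≈ 376 mm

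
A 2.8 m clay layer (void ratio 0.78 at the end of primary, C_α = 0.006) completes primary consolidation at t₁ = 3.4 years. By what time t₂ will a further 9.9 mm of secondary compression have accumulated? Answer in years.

S_s = C_α·H/(1+e_p)·log₁₀(t₂/t₁) ⇒ log₁₀(t₂/t₁) = S_s·(1+e_p)/(C_α·H).
log₁₀(t₂/t₁) = 0.0099 × (1+0.78) / (0.006×2.8) = 1.049
t₂ = t₁ × 10^1.049 = 3.4 × 11.19 = 38.05 years

t₂ ≈ 38.1 years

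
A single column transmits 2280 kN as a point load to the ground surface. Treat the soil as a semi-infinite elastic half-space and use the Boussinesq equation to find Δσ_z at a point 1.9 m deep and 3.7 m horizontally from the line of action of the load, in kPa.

Δσ_z ≈ 6 kPa

Boussinesq vertical stress below a point load on an elastic half-space:
Δσ_z = 3P/(2πz²) · [1 + (r/z)²]^(−5/2)
r/z = 3.7/1.9 = 1.9474; [1+(r/z)²]^(−5/2) = 0.019891.
Δσ_z = 3×2280/(2π×1.9²) × 0.019891 = 301.56 × 0.019891 = 5.998 kPa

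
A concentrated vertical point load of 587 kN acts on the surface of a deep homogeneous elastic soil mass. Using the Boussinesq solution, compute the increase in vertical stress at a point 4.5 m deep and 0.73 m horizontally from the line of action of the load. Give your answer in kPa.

Δσ_z ≈ 13 kPa

Boussinesq vertical stress below a point load on an elastic half-space:
Δσ_z = 3P/(2πz²) · [1 + (r/z)²]^(−5/2)
r/z = 0.73/4.5 = 0.16222; [1+(r/z)²]^(−5/2) = 0.93712.
Δσ_z = 3×587/(2π×4.5²) × 0.93712 = 13.841 × 0.93712 = 12.97 kPa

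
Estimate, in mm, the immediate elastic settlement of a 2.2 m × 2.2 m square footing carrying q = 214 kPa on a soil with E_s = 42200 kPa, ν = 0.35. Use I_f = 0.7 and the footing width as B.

Immediate (elastic) settlement: S_e = q·B·(1−ν²)/E_s · I_f.
S_e = 214 × 2.2 × (1 − 0.35²) / 42200 × 0.7
    = 214 × 2.2 × 0.8775 / 42200 × 0.7
    = 0.006853 m = 6.853 mm

S_e ≈ 6.85 mm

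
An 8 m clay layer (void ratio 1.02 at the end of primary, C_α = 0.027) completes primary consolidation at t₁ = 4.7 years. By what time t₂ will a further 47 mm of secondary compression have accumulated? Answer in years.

S_s = C_α·H/(1+e_p)·log₁₀(t₂/t₁) ⇒ log₁₀(t₂/t₁) = S_s·(1+e_p)/(C_α·H).
log₁₀(t₂/t₁) = 0.047 × (1+1.02) / (0.027×8) = 0.4395
t₂ = t₁ × 10^0.4395 = 4.7 × 2.751 = 12.93 years

t₂ ≈ 12.9 years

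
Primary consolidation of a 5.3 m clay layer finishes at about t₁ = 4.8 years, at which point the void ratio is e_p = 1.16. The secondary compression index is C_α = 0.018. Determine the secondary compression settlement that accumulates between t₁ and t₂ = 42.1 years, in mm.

Secondary compression: S_s = C_α·H/(1+e_p)·log₁₀(t₂/t₁)
S_s = 0.018×5.3/(1+1.16)×log₁₀(42.1/4.8)
    = 0.04417 × 0.943 = 0.04165 m

S_s ≈ 41.7 mm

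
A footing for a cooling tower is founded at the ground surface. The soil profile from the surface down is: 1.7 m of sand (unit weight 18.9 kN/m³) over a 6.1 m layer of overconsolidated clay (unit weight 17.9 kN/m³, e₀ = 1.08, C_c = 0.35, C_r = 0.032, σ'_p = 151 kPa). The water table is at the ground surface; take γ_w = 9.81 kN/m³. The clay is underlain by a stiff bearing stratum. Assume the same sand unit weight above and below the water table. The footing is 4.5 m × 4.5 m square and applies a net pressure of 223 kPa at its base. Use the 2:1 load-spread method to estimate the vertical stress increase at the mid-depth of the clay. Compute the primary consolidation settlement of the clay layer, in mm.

S_c ≈ 34.2 mm

Mid-depth of clay below the ground surface: z = 1.7 + 6.1/2 = 4.75 m.
Total vertical stress at mid-clay: σ_v = 18.9×1.7 + 17.9×3.05 = 86.725 kPa.
Pore pressure: u = 9.81×(4.75 − 0) = 46.598 kPa.
Initial effective stress: σ'_0 = σ_v − u = 86.725 − 46.598 = 40.127 kPa.
Stress increase at mid-clay by the 2:1 spreading method:
Δσ = qBL/((B+z)(L+z)) = 223×4.5×4.5/((4.5+4.75)(4.5+4.75)) = 52.777 kPa
Final effective stress: σ'_f = 40.127 + 52.777 = 92.904 kPa.
σ'_f = 92.904 ≤ σ'_p = 151 kPa, so the clay remains overconsolidated and only the recompression index applies:
S_c = C_r·H/(1+e₀)·log₁₀(σ'_f/σ'_0) = 0.032×6.1/2.08×log₁₀(92.904/40.127)
    = 0.093846 × 0.3646 = 0.03422 m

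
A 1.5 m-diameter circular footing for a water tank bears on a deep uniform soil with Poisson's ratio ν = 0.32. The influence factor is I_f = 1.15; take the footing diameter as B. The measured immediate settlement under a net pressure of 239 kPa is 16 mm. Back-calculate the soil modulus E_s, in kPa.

S_e = q·B·(1−ν²)/E_s · I_f  ⇒  E_s = q·B·(1−ν²)·I_f / S_e.
E_s = 239 × 1.5 × 0.8976 × 1.15 / 0.016 = 23130 kPa

E_s ≈ 23100 kPa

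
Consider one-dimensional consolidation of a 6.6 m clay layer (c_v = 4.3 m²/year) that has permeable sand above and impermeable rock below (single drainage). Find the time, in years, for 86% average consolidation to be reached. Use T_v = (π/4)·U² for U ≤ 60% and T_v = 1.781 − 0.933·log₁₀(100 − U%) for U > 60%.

Drainage path length: H_d = H = 6.6 m (single drainage).
U > 60%: T_v = 1.781 − 0.933·log₁₀(100 − 86) = 0.71166.
t = T_v·H_d²/c_v = 0.71166×6.6²/4.3 = 7.209 years.

t ≈ 7.21 years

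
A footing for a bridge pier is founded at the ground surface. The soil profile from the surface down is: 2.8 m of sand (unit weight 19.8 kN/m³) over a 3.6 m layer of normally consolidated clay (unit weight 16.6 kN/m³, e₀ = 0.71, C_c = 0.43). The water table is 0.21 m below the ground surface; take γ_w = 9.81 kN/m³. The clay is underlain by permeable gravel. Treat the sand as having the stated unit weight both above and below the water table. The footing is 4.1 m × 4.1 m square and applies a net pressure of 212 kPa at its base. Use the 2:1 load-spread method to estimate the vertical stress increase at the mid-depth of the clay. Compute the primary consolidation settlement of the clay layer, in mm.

S_c ≈ 294 mm

Mid-depth of clay below the ground surface: z = 2.8 + 3.6/2 = 4.6 m.
Total vertical stress at mid-clay: σ_v = 19.8×2.8 + 16.6×1.8 = 85.32 kPa.
Pore pressure: u = 9.81×(4.6 − 0.21) = 43.066 kPa.
Initial effective stress: σ'_0 = σ_v − u = 85.32 − 43.066 = 42.254 kPa.
Stress increase at mid-clay by the 2:1 spreading method:
Δσ = qBL/((B+z)(L+z)) = 212×4.1×4.1/((4.1+4.6)(4.1+4.6)) = 47.083 kPa
Final effective stress: σ'_f = σ'_0 + Δσ = 42.254 + 47.083 = 89.337 kPa.
Normally consolidated clay, so the full stress increment lies on the virgin compression line:
S_c = C_c·H/(1+e₀)·log₁₀(σ'_f/σ'_0) = 0.43×3.6/(1+0.71)×log₁₀(89.337/42.254)
    = 0.90526 × 0.32516 = 0.2944 m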